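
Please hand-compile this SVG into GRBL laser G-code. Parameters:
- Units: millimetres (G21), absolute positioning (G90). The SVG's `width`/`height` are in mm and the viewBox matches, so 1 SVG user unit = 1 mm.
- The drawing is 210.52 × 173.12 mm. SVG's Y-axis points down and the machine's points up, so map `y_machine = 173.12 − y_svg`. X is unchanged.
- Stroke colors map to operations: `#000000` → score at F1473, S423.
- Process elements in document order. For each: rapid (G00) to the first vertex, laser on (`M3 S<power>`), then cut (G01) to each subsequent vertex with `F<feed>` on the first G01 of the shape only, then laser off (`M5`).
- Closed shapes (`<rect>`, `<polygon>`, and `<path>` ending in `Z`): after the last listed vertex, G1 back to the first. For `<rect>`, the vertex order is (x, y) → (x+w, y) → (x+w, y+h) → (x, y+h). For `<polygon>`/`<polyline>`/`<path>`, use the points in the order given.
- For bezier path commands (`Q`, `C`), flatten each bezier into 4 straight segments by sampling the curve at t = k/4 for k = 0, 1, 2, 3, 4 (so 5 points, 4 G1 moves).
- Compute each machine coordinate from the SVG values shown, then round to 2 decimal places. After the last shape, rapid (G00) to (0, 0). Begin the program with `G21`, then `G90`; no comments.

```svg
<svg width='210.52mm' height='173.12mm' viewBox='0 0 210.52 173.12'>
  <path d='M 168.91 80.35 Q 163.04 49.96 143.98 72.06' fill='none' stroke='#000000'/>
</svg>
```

Since the viewBox matches the mm dimensions, user units are millimetres directly. The only transform is the Y-flip y_m = 173.12 − y_svg.

Shape 1 is a quadratic bezier drawn with `<path>`. Its stroke #000000 means score at S423, F1473. After flipping Y the toolpath is (168.91,92.77) → (165.15,104.68) → (159.74,110.04) → (152.69,108.83) → (143.98,101.06).

G21
G90
G00 X168.91 Y92.77
M3 S423
G01 X165.15 Y104.68 F1473
G01 X159.74 Y110.04
G01 X152.69 Y108.83
G01 X143.98 Y101.06
M5
G00 X0.00 Y0.00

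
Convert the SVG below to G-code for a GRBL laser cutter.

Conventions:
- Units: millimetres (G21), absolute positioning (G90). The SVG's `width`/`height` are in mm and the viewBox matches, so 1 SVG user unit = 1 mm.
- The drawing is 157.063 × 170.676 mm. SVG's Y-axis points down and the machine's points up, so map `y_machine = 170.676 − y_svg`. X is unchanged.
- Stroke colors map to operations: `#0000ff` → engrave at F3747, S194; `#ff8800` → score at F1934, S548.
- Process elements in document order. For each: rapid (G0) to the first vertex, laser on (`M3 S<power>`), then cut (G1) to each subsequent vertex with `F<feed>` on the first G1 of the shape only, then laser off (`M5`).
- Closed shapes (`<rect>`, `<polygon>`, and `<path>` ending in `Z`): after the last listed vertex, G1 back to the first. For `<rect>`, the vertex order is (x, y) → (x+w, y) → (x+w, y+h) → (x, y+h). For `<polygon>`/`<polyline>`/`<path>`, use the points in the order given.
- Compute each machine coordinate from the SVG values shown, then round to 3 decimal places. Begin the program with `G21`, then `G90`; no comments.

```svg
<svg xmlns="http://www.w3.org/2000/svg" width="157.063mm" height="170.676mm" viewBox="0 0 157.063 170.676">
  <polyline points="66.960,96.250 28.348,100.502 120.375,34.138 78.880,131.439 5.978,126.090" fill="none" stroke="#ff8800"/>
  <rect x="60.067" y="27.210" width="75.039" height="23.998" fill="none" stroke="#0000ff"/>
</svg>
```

Since the viewBox matches the mm dimensions, user units are millimetres directly. The only transform is the Y-flip y_m = 170.676 − y_svg.

Shape 1 is a open polyline drawn with `<polyline>`. Its stroke #ff8800 means score at S548, F1934. After flipping Y the toolpath is (66.960,74.426) → (28.348,70.174) → (120.375,136.538) → (78.880,39.237) → (5.978,44.586).

Shape 2 is a rectangle drawn with `<rect>`. Its stroke #0000ff means engrave at S194, F3747. After flipping Y the toolpath is (60.067,143.466) → (135.106,143.466) → (135.106,119.468) → (60.067,119.468) → (60.067,143.466), returning to the start.

G21
G90
G0 X66.960 Y74.426
M3 S548
G1 X28.348 Y70.174 F1934
G1 X120.375 Y136.538
G1 X78.880 Y39.237
G1 X5.978 Y44.586
M5
G0 X60.067 Y143.466
M3 S194
G1 X135.106 Y143.466 F3747
G1 X135.106 Y119.468
G1 X60.067 Y119.468
G1 X60.067 Y143.466
M5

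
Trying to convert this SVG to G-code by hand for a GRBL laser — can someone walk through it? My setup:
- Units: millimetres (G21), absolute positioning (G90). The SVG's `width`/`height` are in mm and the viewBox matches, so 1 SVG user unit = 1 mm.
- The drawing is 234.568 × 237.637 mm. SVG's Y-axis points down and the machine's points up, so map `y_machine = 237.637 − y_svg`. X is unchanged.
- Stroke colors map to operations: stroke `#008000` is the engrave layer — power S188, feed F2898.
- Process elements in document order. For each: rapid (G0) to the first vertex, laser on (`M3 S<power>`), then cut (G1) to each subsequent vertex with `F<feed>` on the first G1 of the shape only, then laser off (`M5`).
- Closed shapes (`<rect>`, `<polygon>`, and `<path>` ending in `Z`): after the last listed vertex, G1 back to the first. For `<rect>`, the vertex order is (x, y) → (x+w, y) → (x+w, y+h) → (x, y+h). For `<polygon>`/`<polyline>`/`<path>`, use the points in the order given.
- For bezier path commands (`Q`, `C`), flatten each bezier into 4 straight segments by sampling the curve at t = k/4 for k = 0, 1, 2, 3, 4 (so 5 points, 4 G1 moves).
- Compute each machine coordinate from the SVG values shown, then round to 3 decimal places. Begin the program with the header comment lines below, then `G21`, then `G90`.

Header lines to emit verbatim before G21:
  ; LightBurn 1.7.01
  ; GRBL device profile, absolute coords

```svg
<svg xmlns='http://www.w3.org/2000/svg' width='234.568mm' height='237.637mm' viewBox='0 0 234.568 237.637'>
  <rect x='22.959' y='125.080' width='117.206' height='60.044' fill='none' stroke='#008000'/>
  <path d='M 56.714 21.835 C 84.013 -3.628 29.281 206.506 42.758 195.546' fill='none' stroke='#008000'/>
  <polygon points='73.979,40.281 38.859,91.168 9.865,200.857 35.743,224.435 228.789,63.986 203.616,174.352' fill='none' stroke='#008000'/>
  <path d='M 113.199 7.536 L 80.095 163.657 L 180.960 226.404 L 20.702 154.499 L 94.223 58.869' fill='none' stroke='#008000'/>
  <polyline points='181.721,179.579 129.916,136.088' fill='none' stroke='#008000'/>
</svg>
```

; LightBurn 1.7.01
; GRBL device profile, absolute coords
G21
G90
G0 X22.959 Y112.557
M3 S188
G1 X140.165 Y112.557 F2898
G1 X140.165 Y52.513
G1 X22.959 Y52.513
G1 X22.959 Y112.557
M5
G0 X56.714 Y215.802
M3 S188
G1 X64.155 Y197.861 F2898
G1 X54.919 Y134.385
G1 X43.092 Y68.190
G1 X42.758 Y42.091
M5
G0 X73.979 Y197.356
M3 S188
G1 X38.859 Y146.469 F2898
G1 X9.865 Y36.780
G1 X35.743 Y13.202
G1 X228.789 Y173.651
G1 X203.616 Y63.285
G1 X73.979 Y197.356
M5
G0 X113.199 Y230.101
M3 S188
G1 X80.095 Y73.980 F2898
G1 X180.960 Y11.233
G1 X20.702 Y83.138
G1 X94.223 Y178.768
M5
G0 X181.721 Y58.058
M3 S188
G1 X129.916 Y101.549 F2898
M5

viewBox `0 0 234.568 237.637` with mm width/height → 1 unit = 1 mm. Flip: y_m = 237.637 − y_svg.

**Shape 1** — `<rect>` rectangle, stroke `#008000` → engrave (S188, F2898). Machine vertices: (22.959,112.557) → (140.165,112.557) → (140.165,52.513) → (22.959,52.513) → (22.959,112.557). Closed: final G1 returns to the first vertex.

**Shape 2** — `<path>` cubic bezier, stroke `#008000` → engrave (S188, F2898). Control points (SVG): P0=(56.714,21.835), P1=(84.013,-3.628), P2=(29.281,206.506), P3=(42.758,195.546); sampled at t=k/4. Machine vertices: (56.714,215.802) → (64.155,197.861) → (54.919,134.385) → (43.092,68.190) → (42.758,42.091). Open path.

**Shape 3** — `<polygon>` closed polygon, stroke `#008000` → engrave (S188, F2898). Machine vertices: (73.979,197.356) → (38.859,146.469) → (9.865,36.780) → (35.743,13.202) → (228.789,173.651) → (203.616,63.285) → (73.979,197.356). Closed: final G1 returns to the first vertex.

**Shape 4** — `<path>` open polyline, stroke `#008000` → engrave (S188, F2898). Machine vertices: (113.199,230.101) → (80.095,73.980) → (180.960,11.233) → (20.702,83.138) → (94.223,178.768). Open path.

**Shape 5** — `<polyline>` line segment, stroke `#008000` → engrave (S188, F2898). Machine vertices: (181.721,58.058) → (129.916,101.549). Open path.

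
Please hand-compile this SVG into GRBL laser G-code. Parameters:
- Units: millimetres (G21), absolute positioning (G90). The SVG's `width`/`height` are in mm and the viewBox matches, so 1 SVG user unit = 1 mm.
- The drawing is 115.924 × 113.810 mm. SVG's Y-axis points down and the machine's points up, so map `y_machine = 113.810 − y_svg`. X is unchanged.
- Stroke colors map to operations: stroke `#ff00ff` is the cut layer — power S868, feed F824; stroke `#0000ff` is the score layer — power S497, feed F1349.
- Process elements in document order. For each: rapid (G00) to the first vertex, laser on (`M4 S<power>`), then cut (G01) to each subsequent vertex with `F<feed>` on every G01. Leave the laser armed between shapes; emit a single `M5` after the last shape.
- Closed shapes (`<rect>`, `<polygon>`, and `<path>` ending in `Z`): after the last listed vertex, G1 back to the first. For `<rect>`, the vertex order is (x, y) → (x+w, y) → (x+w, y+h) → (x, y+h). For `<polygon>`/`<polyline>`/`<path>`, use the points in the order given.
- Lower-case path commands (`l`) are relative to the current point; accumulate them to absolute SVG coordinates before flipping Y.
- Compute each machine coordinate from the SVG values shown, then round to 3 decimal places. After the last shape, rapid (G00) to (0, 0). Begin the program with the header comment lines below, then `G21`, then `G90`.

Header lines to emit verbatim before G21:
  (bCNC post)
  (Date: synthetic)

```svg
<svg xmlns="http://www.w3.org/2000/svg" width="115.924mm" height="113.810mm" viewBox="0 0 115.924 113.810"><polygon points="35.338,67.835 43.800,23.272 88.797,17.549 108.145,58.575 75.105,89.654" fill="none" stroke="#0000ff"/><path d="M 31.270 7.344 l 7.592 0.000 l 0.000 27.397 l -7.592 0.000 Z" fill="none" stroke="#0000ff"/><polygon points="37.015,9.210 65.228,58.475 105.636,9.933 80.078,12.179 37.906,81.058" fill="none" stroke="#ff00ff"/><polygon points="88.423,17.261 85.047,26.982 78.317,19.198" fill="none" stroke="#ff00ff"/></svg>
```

(bCNC post)
(Date: synthetic)
G21
G90
G00 X35.338 Y45.975
M4 S497
G01 X43.800 Y90.538 F1349
G01 X88.797 Y96.261 F1349
G01 X108.145 Y55.235 F1349
G01 X75.105 Y24.156 F1349
G01 X35.338 Y45.975 F1349
G00 X31.270 Y106.466
M4 S497
G01 X38.862 Y106.466 F1349
G01 X38.862 Y79.069 F1349
G01 X31.270 Y79.069 F1349
G01 X31.270 Y106.466 F1349
G00 X37.015 Y104.600
M4 S868
G01 X65.228 Y55.335 F824
G01 X105.636 Y103.877 F824
G01 X80.078 Y101.631 F824
G01 X37.906 Y32.752 F824
G01 X37.015 Y104.600 F824
G00 X88.423 Y96.549
M4 S868
G01 X85.047 Y86.828 F824
G01 X78.317 Y94.612 F824
G01 X88.423 Y96.549 F824
M5
G00 X0.000 Y0.000

1 u = 1 mm; y_m = 113.810 − y.

[1] `<polygon>` regular polygon, #0000ff→score S497 F1349: (35.338,45.975) → (43.800,90.538) → (88.797,96.261) → (108.145,55.235) → (75.105,24.156) → (35.338,45.975) (closed)

[2] `<path>` rectangle, #0000ff→score S497 F1349: (31.270,106.466) → (38.862,106.466) → (38.862,79.069) → (31.270,79.069) → (31.270,106.466) (closed)

[3] `<polygon>` closed polygon, #ff00ff→cut S868 F824: (37.015,104.600) → (65.228,55.335) → (105.636,103.877) → (80.078,101.631) → (37.906,32.752) → (37.015,104.600) (closed)

[4] `<polygon>` regular polygon, #ff00ff→cut S868 F824: (88.423,96.549) → (85.047,86.828) → (78.317,94.612) → (88.423,96.549) (closed)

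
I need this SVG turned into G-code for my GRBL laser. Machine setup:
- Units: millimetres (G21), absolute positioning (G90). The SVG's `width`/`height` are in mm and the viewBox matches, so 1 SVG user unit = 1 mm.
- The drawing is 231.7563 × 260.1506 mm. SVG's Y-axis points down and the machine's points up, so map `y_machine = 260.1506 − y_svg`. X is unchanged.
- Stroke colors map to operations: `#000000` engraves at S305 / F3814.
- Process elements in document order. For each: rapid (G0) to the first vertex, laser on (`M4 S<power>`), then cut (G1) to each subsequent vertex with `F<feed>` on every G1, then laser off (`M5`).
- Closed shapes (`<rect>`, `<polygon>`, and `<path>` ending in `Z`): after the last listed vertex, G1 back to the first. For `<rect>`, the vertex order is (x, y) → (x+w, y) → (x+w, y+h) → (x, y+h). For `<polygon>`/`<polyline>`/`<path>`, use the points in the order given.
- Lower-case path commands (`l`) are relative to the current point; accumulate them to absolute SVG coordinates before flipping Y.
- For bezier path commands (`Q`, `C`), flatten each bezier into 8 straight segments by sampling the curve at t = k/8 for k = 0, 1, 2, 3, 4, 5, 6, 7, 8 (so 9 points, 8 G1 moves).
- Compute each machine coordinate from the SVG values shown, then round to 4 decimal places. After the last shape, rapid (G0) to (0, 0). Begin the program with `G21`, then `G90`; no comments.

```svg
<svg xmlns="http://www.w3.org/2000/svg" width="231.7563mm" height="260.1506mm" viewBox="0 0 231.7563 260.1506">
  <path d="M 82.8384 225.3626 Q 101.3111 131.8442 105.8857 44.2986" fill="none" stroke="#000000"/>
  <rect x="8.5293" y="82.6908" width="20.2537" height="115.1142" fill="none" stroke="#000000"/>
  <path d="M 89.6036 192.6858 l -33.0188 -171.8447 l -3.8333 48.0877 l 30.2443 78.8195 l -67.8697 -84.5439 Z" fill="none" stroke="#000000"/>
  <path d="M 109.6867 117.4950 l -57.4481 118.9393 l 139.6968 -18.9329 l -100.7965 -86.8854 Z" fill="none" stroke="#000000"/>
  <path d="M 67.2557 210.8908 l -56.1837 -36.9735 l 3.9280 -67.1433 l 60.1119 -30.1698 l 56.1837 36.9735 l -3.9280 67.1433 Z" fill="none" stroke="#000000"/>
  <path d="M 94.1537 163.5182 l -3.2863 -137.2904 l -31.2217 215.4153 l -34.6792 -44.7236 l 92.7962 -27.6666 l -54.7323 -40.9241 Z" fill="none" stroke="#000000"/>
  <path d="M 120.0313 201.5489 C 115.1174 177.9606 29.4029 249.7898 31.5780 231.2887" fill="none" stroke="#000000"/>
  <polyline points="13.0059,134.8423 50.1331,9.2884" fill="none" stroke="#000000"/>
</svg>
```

G21
G90
G0 X82.8384 Y34.7880
M4 S305
G1 X87.2394 Y58.0743 F3814
G1 X91.2061 Y81.1739 F3814
G1 X94.7385 Y104.0869 F3814
G1 X97.8366 Y126.8132 F3814
G1 X100.5003 Y149.3529 F3814
G1 X102.7298 Y171.7059 F3814
G1 X104.5249 Y193.8723 F3814
G1 X105.8857 Y215.8520 F3814
M5
G0 X8.5293 Y177.4598
M4 S305
G1 X28.7830 Y177.4598 F3814
G1 X28.7830 Y62.3456 F3814
G1 X8.5293 Y62.3456 F3814
G1 X8.5293 Y177.4598 F3814
M5
G0 X89.6036 Y67.4648
M4 S305
G1 X56.5848 Y239.3095 F3814
G1 X52.7515 Y191.2218 F3814
G1 X82.9958 Y112.4023 F3814
G1 X15.1261 Y196.9462 F3814
G1 X89.6036 Y67.4648 F3814
M5
G0 X109.6867 Y142.6556
M4 S305
G1 X52.2386 Y23.7163 F3814
G1 X191.9354 Y42.6492 F3814
G1 X91.1389 Y129.5346 F3814
G1 X109.6867 Y142.6556 F3814
M5
G0 X67.2557 Y49.2598
M4 S305
G1 X11.0720 Y86.2333 F3814
G1 X15.0000 Y153.3766 F3814
G1 X75.1119 Y183.5464 F3814
G1 X131.2956 Y146.5729 F3814
G1 X127.3676 Y79.4296 F3814
G1 X67.2557 Y49.2598 F3814
M5
G0 X94.1537 Y96.6324
M4 S305
G1 X90.8674 Y233.9228 F3814
G1 X59.6457 Y18.5075 F3814
G1 X24.9665 Y63.2311 F3814
G1 X117.7627 Y90.8977 F3814
G1 X63.0304 Y131.8218 F3814
G1 X94.1537 Y96.6324 F3814
M5
G0 X120.0313 Y58.6017
M4 S305
G1 X114.7305 Y63.3374 F3814
G1 X103.8315 Y61.3045 F3814
G1 X89.3112 Y54.6796 F3814
G1 X73.1463 Y45.6395 F3814
G1 X57.3137 Y36.3610 F3814
G1 X43.7902 Y29.0207 F3814
G1 X34.5527 Y25.7954 F3814
G1 X31.5780 Y28.8619 F3814
M5
G0 X13.0059 Y125.3083
M4 S305
G1 X50.1331 Y250.8622 F3814
M5
G0 X0.0000 Y0.0000

Since the viewBox matches the mm dimensions, user units are millimetres directly. The only transform is the Y-flip y_m = 260.1506 − y_svg.

Shape 1 is a quadratic bezier drawn with `<path>`. Its stroke #000000 means engrave at S305, F3814. After flipping Y the toolpath is (82.8384,34.7880) → (87.2394,58.0743) → (91.2061,81.1739) → (94.7385,104.0869) → (97.8366,126.8132) → (100.5003,149.3529) → (102.7298,171.7059) → (104.5249,193.8723) → (105.8857,215.8520).

Shape 2 is a rectangle drawn with `<rect>`. Its stroke #000000 means engrave at S305, F3814. After flipping Y the toolpath is (8.5293,177.4598) → (28.7830,177.4598) → (28.7830,62.3456) → (8.5293,62.3456) → (8.5293,177.4598), returning to the start.

Shape 3 is a closed polygon drawn with `<path>`. Its stroke #000000 means engrave at S305, F3814. After flipping Y the toolpath is (89.6036,67.4648) → (56.5848,239.3095) → (52.7515,191.2218) → (82.9958,112.4023) → (15.1261,196.9462) → (89.6036,67.4648), returning to the start.

Shape 4 is a closed polygon drawn with `<path>`. Its stroke #000000 means engrave at S305, F3814. After flipping Y the toolpath is (109.6867,142.6556) → (52.2386,23.7163) → (191.9354,42.6492) → (91.1389,129.5346) → (109.6867,142.6556), returning to the start.

Shape 5 is a regular polygon drawn with `<path>`. Its stroke #000000 means engrave at S305, F3814. After flipping Y the toolpath is (67.2557,49.2598) → (11.0720,86.2333) → (15.0000,153.3766) → (75.1119,183.5464) → (131.2956,146.5729) → (127.3676,79.4296) → (67.2557,49.2598), returning to the start.

Shape 6 is a closed polygon drawn with `<path>`. Its stroke #000000 means engrave at S305, F3814. After flipping Y the toolpath is (94.1537,96.6324) → (90.8674,233.9228) → (59.6457,18.5075) → (24.9665,63.2311) → (117.7627,90.8977) → (63.0304,131.8218) → (94.1537,96.6324), returning to the start.

Shape 7 is a cubic bezier drawn with `<path>`. Its stroke #000000 means engrave at S305, F3814. After flipping Y the toolpath is (120.0313,58.6017) → (114.7305,63.3374) → (103.8315,61.3045) → (89.3112,54.6796) → (73.1463,45.6395) → (57.3137,36.3610) → (43.7902,29.0207) → (34.5527,25.7954) → (31.5780,28.8619).

Shape 8 is a line segment drawn with `<polyline>`. Its stroke #000000 means engrave at S305, F3814. After flipping Y the toolpath is (13.0059,125.3083) → (50.1331,250.8622).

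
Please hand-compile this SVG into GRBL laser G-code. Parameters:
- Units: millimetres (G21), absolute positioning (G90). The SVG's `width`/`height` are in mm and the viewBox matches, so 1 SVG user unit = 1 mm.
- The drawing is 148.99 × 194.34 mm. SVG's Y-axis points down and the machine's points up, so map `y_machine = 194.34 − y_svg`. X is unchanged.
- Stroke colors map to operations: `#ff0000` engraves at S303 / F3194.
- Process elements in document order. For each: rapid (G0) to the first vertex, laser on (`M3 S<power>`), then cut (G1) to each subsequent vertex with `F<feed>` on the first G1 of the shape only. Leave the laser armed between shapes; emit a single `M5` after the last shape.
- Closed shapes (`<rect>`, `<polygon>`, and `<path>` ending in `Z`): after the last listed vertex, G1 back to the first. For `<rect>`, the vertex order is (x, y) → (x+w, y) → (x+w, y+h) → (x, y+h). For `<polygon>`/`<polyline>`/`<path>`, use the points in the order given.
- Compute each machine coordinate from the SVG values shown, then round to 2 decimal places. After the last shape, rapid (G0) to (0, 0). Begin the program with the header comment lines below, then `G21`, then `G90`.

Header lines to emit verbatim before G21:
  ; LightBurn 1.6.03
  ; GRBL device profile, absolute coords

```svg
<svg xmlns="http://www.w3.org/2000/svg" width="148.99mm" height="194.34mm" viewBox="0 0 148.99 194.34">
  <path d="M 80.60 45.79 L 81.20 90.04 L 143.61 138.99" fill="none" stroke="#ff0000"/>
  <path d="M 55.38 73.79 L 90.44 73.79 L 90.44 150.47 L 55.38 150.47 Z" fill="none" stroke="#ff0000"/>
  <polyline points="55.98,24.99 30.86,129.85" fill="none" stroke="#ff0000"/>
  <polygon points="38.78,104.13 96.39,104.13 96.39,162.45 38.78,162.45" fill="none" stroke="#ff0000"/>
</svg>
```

; LightBurn 1.6.03
; GRBL device profile, absolute coords
G21
G90
G0 X80.60 Y148.55
M3 S303
G1 X81.20 Y104.30 F3194
G1 X143.61 Y55.35
G0 X55.38 Y120.55
M3 S303
G1 X90.44 Y120.55 F3194
G1 X90.44 Y43.87
G1 X55.38 Y43.87
G1 X55.38 Y120.55
G0 X55.98 Y169.35
M3 S303
G1 X30.86 Y64.49 F3194
G0 X38.78 Y90.21
M3 S303
G1 X96.39 Y90.21 F3194
G1 X96.39 Y31.89
G1 X38.78 Y31.89
G1 X38.78 Y90.21
M5
G0 X0.00 Y0.00

1 u = 1 mm; y_m = 194.34 − y.

[1] `<path>` open polyline, #ff0000→engrave S303 F3194: (80.60,148.55) → (81.20,104.30) → (143.61,55.35)

[2] `<path>` rectangle, #ff0000→engrave S303 F3194: (55.38,120.55) → (90.44,120.55) → (90.44,43.87) → (55.38,43.87) → (55.38,120.55) (closed)

[3] `<polyline>` line segment, #ff0000→engrave S303 F3194: (55.98,169.35) → (30.86,64.49)

[4] `<polygon>` rectangle, #ff0000→engrave S303 F3194: (38.78,90.21) → (96.39,90.21) → (96.39,31.89) → (38.78,31.89) → (38.78,90.21) (closed)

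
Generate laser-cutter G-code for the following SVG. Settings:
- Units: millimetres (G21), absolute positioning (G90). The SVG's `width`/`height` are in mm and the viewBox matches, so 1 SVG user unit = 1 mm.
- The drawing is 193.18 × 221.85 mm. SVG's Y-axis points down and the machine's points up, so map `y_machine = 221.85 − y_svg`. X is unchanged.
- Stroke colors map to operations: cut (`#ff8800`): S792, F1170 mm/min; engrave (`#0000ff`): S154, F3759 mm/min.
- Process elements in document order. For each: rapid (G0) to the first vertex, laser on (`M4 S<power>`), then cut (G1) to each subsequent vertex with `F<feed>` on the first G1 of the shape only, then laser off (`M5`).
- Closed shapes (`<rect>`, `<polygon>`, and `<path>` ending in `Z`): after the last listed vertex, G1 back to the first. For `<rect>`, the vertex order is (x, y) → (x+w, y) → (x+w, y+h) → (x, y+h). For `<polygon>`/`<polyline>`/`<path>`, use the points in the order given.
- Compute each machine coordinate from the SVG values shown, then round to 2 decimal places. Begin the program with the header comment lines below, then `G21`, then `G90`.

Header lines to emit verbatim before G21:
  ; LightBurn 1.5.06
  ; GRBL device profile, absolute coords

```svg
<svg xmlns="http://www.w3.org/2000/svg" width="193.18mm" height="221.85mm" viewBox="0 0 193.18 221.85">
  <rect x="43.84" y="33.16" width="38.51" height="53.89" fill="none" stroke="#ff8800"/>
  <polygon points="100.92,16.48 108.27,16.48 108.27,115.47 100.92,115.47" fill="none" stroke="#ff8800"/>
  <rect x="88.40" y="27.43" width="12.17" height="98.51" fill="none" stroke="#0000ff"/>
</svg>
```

1 u = 1 mm; y_m = 221.85 − y.

[1] `<rect>` rectangle, #ff8800→cut S792 F1170: (43.84,188.69) → (82.35,188.69) → (82.35,134.80) → (43.84,134.80) → (43.84,188.69) (closed)

[2] `<polygon>` rectangle, #ff8800→cut S792 F1170: (100.92,205.37) → (108.27,205.37) → (108.27,106.38) → (100.92,106.38) → (100.92,205.37) (closed)

[3] `<rect>` rectangle, #0000ff→engrave S154 F3759: (88.40,194.42) → (100.57,194.42) → (100.57,95.91) → (88.40,95.91) → (88.40,194.42) (closed)

; LightBurn 1.5.06
; GRBL device profile, absolute coords
G21
G90
G0 X43.84 Y188.69
M4 S792
G1 X82.35 Y188.69 F1170
G1 X82.35 Y134.80
G1 X43.84 Y134.80
G1 X43.84 Y188.69
M5
G0 X100.92 Y205.37
M4 S792
G1 X108.27 Y205.37 F1170
G1 X108.27 Y106.38
G1 X100.92 Y106.38
G1 X100.92 Y205.37
M5
G0 X88.40 Y194.42
M4 S154
G1 X100.57 Y194.42 F3759
G1 X100.57 Y95.91
G1 X88.40 Y95.91
G1 X88.40 Y194.42
M5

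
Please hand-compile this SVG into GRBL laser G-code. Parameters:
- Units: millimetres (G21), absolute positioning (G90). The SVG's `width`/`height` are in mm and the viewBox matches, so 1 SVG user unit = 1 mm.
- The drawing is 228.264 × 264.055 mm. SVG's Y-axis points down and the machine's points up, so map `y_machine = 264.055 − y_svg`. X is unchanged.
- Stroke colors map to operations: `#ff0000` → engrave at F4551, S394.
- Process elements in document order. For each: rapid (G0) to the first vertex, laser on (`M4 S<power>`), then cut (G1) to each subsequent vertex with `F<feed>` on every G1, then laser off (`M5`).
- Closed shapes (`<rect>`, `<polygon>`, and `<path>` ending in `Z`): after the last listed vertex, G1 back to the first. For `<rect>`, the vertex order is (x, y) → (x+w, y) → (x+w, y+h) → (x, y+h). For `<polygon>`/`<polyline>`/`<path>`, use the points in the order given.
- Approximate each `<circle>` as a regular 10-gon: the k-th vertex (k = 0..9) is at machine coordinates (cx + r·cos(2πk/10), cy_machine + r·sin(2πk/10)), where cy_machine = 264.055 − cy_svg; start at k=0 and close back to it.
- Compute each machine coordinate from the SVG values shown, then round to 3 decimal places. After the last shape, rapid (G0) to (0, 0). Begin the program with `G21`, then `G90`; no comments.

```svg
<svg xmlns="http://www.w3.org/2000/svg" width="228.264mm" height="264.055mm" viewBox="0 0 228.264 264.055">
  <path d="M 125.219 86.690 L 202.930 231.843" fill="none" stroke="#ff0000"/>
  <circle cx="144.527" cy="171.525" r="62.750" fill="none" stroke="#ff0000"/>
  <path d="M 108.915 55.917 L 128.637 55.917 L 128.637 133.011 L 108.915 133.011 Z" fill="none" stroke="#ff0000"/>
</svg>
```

viewBox `0 0 228.264 264.055` with mm width/height → 1 unit = 1 mm. Flip: y_m = 264.055 − y_svg.

**Shape 1** — `<path>` line segment, stroke `#ff0000` → engrave (S394, F4551). Machine vertices: (125.219,177.365) → (202.930,32.212). Open path.

**Shape 2** — `<circle>` circle, stroke `#ff0000` → engrave (S394, F4551). Machine vertices: (207.277,92.530) → (195.293,129.414) → (163.918,152.209) → (125.136,152.209) → (93.761,129.414) → (81.777,92.530) → (93.761,55.646) → (125.136,32.851) → (163.918,32.851) → (195.293,55.646) → (207.277,92.530). Closed: final G1 returns to the first vertex.

**Shape 3** — `<path>` rectangle, stroke `#ff0000` → engrave (S394, F4551). Machine vertices: (108.915,208.138) → (128.637,208.138) → (128.637,131.044) → (108.915,131.044) → (108.915,208.138). Closed: final G1 returns to the first vertex.

G21
G90
G0 X125.219 Y177.365
M4 S394
G1 X202.930 Y32.212 F4551
M5
G0 X207.277 Y92.530
M4 S394
G1 X195.293 Y129.414 F4551
G1 X163.918 Y152.209 F4551
G1 X125.136 Y152.209 F4551
G1 X93.761 Y129.414 F4551
G1 X81.777 Y92.530 F4551
G1 X93.761 Y55.646 F4551
G1 X125.136 Y32.851 F4551
G1 X163.918 Y32.851 F4551
G1 X195.293 Y55.646 F4551
G1 X207.277 Y92.530 F4551
M5
G0 X108.915 Y208.138
M4 S394
G1 X128.637 Y208.138 F4551
G1 X128.637 Y131.044 F4551
G1 X108.915 Y131.044 F4551
G1 X108.915 Y208.138 F4551
M5
G0 X0.000 Y0.000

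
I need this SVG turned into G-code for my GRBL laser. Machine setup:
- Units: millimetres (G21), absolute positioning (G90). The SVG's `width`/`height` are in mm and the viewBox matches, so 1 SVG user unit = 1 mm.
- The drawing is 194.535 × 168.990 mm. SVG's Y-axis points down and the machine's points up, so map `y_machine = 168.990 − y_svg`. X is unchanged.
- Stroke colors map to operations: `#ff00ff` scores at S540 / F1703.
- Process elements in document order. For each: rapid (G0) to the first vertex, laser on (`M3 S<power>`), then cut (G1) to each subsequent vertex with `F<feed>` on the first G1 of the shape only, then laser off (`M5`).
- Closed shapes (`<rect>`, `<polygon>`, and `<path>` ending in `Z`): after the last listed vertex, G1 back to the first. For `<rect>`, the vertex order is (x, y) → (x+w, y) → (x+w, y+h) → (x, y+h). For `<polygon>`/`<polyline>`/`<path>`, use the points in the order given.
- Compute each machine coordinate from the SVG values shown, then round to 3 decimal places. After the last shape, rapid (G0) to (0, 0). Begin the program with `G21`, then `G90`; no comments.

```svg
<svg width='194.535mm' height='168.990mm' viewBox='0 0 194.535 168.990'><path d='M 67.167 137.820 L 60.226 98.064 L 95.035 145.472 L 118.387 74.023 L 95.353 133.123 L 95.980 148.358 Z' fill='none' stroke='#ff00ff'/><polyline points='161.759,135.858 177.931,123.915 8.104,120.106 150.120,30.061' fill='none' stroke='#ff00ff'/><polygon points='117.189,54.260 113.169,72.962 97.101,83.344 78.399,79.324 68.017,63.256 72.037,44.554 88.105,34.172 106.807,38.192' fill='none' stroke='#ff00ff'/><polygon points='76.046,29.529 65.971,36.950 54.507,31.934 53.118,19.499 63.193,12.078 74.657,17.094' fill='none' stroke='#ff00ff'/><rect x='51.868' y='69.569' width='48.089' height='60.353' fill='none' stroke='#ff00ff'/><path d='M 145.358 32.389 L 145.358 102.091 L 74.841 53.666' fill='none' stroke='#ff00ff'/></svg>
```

G21
G90
G0 X67.167 Y31.170
M3 S540
G1 X60.226 Y70.926 F1703
G1 X95.035 Y23.518
G1 X118.387 Y94.967
G1 X95.353 Y35.867
G1 X95.980 Y20.632
G1 X67.167 Y31.170
M5
G0 X161.759 Y33.132
M3 S540
G1 X177.931 Y45.075 F1703
G1 X8.104 Y48.884
G1 X150.120 Y138.929
M5
G0 X117.189 Y114.730
M3 S540
G1 X113.169 Y96.028 F1703
G1 X97.101 Y85.646
G1 X78.399 Y89.666
G1 X68.017 Y105.734
G1 X72.037 Y124.436
G1 X88.105 Y134.818
G1 X106.807 Y130.798
G1 X117.189 Y114.730
M5
G0 X76.046 Y139.461
M3 S540
G1 X65.971 Y132.040 F1703
G1 X54.507 Y137.056
G1 X53.118 Y149.491
G1 X63.193 Y156.912
G1 X74.657 Y151.896
G1 X76.046 Y139.461
M5
G0 X51.868 Y99.421
M3 S540
G1 X99.957 Y99.421 F1703
G1 X99.957 Y39.068
G1 X51.868 Y39.068
G1 X51.868 Y99.421
M5
G0 X145.358 Y136.601
M3 S540
G1 X145.358 Y66.899 F1703
G1 X74.841 Y115.324
M5
G0 X0.000 Y0.000

1 u = 1 mm; y_m = 168.990 − y.

[1] `<path>` closed polygon, #ff00ff→score S540 F1703: (67.167,31.170) → (60.226,70.926) → (95.035,23.518) → (118.387,94.967) → (95.353,35.867) → (95.980,20.632) → (67.167,31.170) (closed)

[2] `<polyline>` open polyline, #ff00ff→score S540 F1703: (161.759,33.132) → (177.931,45.075) → (8.104,48.884) → (150.120,138.929)

[3] `<polygon>` regular polygon, #ff00ff→score S540 F1703: (117.189,114.730) → (113.169,96.028) → (97.101,85.646) → (78.399,89.666) → (68.017,105.734) → (72.037,124.436) → (88.105,134.818) → (106.807,130.798) → (117.189,114.730) (closed)

[4] `<polygon>` regular polygon, #ff00ff→score S540 F1703: (76.046,139.461) → (65.971,132.040) → (54.507,137.056) → (53.118,149.491) → (63.193,156.912) → (74.657,151.896) → (76.046,139.461) (closed)

[5] `<rect>` rectangle, #ff00ff→score S540 F1703: (51.868,99.421) → (99.957,99.421) → (99.957,39.068) → (51.868,39.068) → (51.868,99.421) (closed)

[6] `<path>` open polyline, #ff00ff→score S540 F1703: (145.358,136.601) → (145.358,66.899) → (74.841,115.324)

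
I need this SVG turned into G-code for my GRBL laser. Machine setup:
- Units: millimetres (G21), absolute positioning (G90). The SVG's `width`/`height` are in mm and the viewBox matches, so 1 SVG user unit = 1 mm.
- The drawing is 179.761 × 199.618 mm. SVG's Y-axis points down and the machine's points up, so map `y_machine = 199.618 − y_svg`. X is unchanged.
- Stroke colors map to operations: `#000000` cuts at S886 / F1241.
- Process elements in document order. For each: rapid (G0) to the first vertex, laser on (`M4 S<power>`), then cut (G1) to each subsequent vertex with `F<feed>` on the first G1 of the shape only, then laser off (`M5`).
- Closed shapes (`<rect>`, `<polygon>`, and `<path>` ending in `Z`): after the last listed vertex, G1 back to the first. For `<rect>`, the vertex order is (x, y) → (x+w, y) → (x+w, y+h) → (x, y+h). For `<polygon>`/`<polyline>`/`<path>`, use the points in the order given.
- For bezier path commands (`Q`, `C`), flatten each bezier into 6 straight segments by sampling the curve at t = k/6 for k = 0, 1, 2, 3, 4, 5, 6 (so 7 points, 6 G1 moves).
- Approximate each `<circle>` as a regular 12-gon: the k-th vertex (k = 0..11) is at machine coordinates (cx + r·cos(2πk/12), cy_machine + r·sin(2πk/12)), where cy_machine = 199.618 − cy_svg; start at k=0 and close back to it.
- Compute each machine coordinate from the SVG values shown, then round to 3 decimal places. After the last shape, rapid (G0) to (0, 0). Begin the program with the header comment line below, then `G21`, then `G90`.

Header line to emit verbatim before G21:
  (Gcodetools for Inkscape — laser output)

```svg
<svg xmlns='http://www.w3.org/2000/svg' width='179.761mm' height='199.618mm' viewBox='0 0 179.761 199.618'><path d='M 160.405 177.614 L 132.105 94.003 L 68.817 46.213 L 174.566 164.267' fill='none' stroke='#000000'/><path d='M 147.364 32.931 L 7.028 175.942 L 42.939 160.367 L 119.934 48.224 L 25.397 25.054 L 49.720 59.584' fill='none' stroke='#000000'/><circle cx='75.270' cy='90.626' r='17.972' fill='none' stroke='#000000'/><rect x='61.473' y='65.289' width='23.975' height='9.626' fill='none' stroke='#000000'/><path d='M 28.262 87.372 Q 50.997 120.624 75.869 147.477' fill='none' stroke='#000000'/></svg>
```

(Gcodetools for Inkscape — laser output)
G21
G90
G0 X160.405 Y22.004
M4 S886
G1 X132.105 Y105.615 F1241
G1 X68.817 Y153.405
G1 X174.566 Y35.351
M5
G0 X147.364 Y166.687
M4 S886
G1 X7.028 Y23.676 F1241
G1 X42.939 Y39.251
G1 X119.934 Y151.394
G1 X25.397 Y174.564
G1 X49.720 Y140.034
M5
G0 X93.242 Y108.992
M4 S886
G1 X90.834 Y117.978 F1241
G1 X84.256 Y124.556
G1 X75.270 Y126.964
G1 X66.284 Y124.556
G1 X59.706 Y117.978
G1 X57.298 Y108.992
G1 X59.706 Y100.006
G1 X66.284 Y93.428
G1 X75.270 Y91.020
G1 X84.256 Y93.428
G1 X90.834 Y100.006
G1 X93.242 Y108.992
M5
G0 X61.473 Y134.329
M4 S886
G1 X85.448 Y134.329 F1241
G1 X85.448 Y124.703
G1 X61.473 Y124.703
G1 X61.473 Y134.329
M5
G0 X28.262 Y112.246
M4 S886
G1 X35.900 Y101.340 F1241
G1 X43.656 Y90.789
G1 X51.531 Y80.594
G1 X59.525 Y70.754
G1 X67.638 Y61.270
G1 X75.869 Y52.141
M5
G0 X0.000 Y0.000

viewBox `0 0 179.761 199.618` with mm width/height → 1 unit = 1 mm. Flip: y_m = 199.618 − y_svg.

**Shape 1** — `<path>` open polyline, stroke `#000000` → cut (S886, F1241). Machine vertices: (160.405,22.004) → (132.105,105.615) → (68.817,153.405) → (174.566,35.351). Open path.

**Shape 2** — `<path>` open polyline, stroke `#000000` → cut (S886, F1241). Machine vertices: (147.364,166.687) → (7.028,23.676) → (42.939,39.251) → (119.934,151.394) → (25.397,174.564) → (49.720,140.034). Open path.

**Shape 3** — `<circle>` circle, stroke `#000000` → cut (S886, F1241). Machine vertices: (93.242,108.992) → (90.834,117.978) → (84.256,124.556) → (75.270,126.964) → (66.284,124.556) → (59.706,117.978) → (57.298,108.992) → (59.706,100.006) → (66.284,93.428) → (75.270,91.020) → (84.256,93.428) → (90.834,100.006) → (93.242,108.992). Closed: final G1 returns to the first vertex.

**Shape 4** — `<rect>` rectangle, stroke `#000000` → cut (S886, F1241). Machine vertices: (61.473,134.329) → (85.448,134.329) → (85.448,124.703) → (61.473,124.703) → (61.473,134.329). Closed: final G1 returns to the first vertex.

**Shape 5** — `<path>` quadratic bezier, stroke `#000000` → cut (S886, F1241). Control points (SVG): P0=(28.262,87.372), P1=(50.997,120.624), P2=(75.869,147.477); sampled at t=k/6. Machine vertices: (28.262,112.246) → (35.900,101.340) → (43.656,90.789) → (51.531,80.594) → (59.525,70.754) → (67.638,61.270) → (75.869,52.141). Open path.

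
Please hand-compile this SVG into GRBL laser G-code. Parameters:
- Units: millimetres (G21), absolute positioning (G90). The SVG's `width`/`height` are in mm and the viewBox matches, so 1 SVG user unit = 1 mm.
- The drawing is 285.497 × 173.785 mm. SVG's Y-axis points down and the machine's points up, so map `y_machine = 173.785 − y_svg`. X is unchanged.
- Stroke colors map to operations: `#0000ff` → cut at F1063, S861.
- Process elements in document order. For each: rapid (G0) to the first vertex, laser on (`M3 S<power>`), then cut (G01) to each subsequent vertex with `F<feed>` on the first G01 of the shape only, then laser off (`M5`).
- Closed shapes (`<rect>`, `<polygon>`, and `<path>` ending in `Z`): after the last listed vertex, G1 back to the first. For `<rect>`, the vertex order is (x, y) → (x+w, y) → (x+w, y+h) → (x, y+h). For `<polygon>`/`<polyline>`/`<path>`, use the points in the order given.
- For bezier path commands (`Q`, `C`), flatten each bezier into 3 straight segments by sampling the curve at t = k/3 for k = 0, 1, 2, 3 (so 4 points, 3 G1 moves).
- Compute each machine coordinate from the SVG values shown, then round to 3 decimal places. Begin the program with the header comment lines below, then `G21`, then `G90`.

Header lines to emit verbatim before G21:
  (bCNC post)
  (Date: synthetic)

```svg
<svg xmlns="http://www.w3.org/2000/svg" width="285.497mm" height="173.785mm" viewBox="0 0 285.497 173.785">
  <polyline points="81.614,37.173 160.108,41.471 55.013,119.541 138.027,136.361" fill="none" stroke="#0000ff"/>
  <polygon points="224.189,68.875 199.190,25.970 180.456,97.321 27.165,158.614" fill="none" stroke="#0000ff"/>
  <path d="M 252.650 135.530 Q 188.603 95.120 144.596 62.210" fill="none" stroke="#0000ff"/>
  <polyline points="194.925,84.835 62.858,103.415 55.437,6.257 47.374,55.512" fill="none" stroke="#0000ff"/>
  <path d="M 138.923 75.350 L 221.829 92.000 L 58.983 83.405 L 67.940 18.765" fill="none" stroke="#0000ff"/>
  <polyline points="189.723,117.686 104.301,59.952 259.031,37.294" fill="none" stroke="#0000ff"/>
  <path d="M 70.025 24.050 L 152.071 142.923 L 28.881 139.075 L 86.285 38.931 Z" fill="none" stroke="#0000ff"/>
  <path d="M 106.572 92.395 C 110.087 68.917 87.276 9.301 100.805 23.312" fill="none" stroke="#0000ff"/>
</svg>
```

(bCNC post)
(Date: synthetic)
G21
G90
G0 X81.614 Y136.612
M3 S861
G01 X160.108 Y132.314 F1063
G01 X55.013 Y54.244
G01 X138.027 Y37.424
M5
G0 X224.189 Y104.910
M3 S861
G01 X199.190 Y147.815 F1063
G01 X180.456 Y76.464
G01 X27.165 Y15.171
G01 X224.189 Y104.910
M5
G0 X252.650 Y38.255
M3 S861
G01 X212.179 Y64.362 F1063
G01 X176.161 Y88.802
G01 X144.596 Y111.575
M5
G0 X194.925 Y88.950
M3 S861
G01 X62.858 Y70.370 F1063
G01 X55.437 Y167.528
G01 X47.374 Y118.273
M5
G0 X138.923 Y98.435
M3 S861
G01 X221.829 Y81.785 F1063
G01 X58.983 Y90.380
G01 X67.940 Y155.020
M5
G0 X189.723 Y56.099
M3 S861
G01 X104.301 Y113.833 F1063
G01 X259.031 Y136.491
M5
G0 X70.025 Y149.735
M3 S861
G01 X152.071 Y30.862 F1063
G01 X28.881 Y34.710
G01 X86.285 Y134.854
G01 X70.025 Y149.735
M5
G0 X106.572 Y81.390
M3 S861
G01 X103.633 Y112.849 F1063
G01 X97.068 Y144.007
G01 X100.805 Y150.473
M5

viewBox `0 0 285.497 173.785` with mm width/height → 1 unit = 1 mm. Flip: y_m = 173.785 − y_svg.

**Shape 1** — `<polyline>` open polyline, stroke `#0000ff` → cut (S861, F1063). Machine vertices: (81.614,136.612) → (160.108,132.314) → (55.013,54.244) → (138.027,37.424). Open path.

**Shape 2** — `<polygon>` closed polygon, stroke `#0000ff` → cut (S861, F1063). Machine vertices: (224.189,104.910) → (199.190,147.815) → (180.456,76.464) → (27.165,15.171) → (224.189,104.910). Closed: final G1 returns to the first vertex.

**Shape 3** — `<path>` quadratic bezier, stroke `#0000ff` → cut (S861, F1063). Control points (SVG): P0=(252.650,135.530), P1=(188.603,95.120), P2=(144.596,62.210); sampled at t=k/3. Machine vertices: (252.650,38.255) → (212.179,64.362) → (176.161,88.802) → (144.596,111.575). Open path.

**Shape 4** — `<polyline>` open polyline, stroke `#0000ff` → cut (S861, F1063). Machine vertices: (194.925,88.950) → (62.858,70.370) → (55.437,167.528) → (47.374,118.273). Open path.

**Shape 5** — `<path>` open polyline, stroke `#0000ff` → cut (S861, F1063). Machine vertices: (138.923,98.435) → (221.829,81.785) → (58.983,90.380) → (67.940,155.020). Open path.

**Shape 6** — `<polyline>` open polyline, stroke `#0000ff` → cut (S861, F1063). Machine vertices: (189.723,56.099) → (104.301,113.833) → (259.031,136.491). Open path.

**Shape 7** — `<path>` closed polygon, stroke `#0000ff` → cut (S861, F1063). Machine vertices: (70.025,149.735) → (152.071,30.862) → (28.881,34.710) → (86.285,134.854) → (70.025,149.735). Closed: final G1 returns to the first vertex.

**Shape 8** — `<path>` cubic bezier, stroke `#0000ff` → cut (S861, F1063). Control points (SVG): P0=(106.572,92.395), P1=(110.087,68.917), P2=(87.276,9.301), P3=(100.805,23.312); sampled at t=k/3. Machine vertices: (106.572,81.390) → (103.633,112.849) → (97.068,144.007) → (100.805,150.473). Open path.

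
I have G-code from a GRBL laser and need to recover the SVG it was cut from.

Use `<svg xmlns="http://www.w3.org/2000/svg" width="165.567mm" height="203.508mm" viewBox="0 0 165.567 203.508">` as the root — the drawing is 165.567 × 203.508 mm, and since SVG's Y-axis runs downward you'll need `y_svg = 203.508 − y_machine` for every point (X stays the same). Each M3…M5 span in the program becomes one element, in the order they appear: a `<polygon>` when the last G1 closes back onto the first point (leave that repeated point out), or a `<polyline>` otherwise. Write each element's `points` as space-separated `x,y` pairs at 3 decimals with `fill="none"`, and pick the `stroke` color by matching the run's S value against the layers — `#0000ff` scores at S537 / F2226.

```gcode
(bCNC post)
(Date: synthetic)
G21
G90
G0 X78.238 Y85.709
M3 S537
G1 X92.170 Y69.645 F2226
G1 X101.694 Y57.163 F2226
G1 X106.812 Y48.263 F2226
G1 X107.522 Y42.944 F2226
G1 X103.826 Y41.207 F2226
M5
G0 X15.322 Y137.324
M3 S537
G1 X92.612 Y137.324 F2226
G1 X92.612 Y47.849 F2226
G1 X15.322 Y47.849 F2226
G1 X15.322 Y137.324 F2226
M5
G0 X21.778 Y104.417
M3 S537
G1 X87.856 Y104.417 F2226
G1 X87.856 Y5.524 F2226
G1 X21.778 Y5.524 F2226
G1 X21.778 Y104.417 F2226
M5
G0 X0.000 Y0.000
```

<svg xmlns="http://www.w3.org/2000/svg" width="165.567mm" height="203.508mm" viewBox="0 0 165.567 203.508">
  <polyline points="78.238,117.799 92.170,133.863 101.694,146.345 106.812,155.245 107.522,160.564 103.826,162.301" fill="none" stroke="#0000ff"/>
  <polygon points="15.322,66.184 92.612,66.184 92.612,155.659 15.322,155.659" fill="none" stroke="#0000ff"/>
  <polygon points="21.778,99.091 87.856,99.091 87.856,197.984 21.778,197.984" fill="none" stroke="#0000ff"/>
</svg>

Machine Y-up, SVG Y-down with viewBox height 203.508, so y_svg = 203.508 − y_machine; X carries over. Every run uses S537, so all elements get stroke `#0000ff` (score).

Run 1: The run is open, so emit a `<polyline>` with points (Y-flipped): 78.238,117.799 92.170,133.863 101.694,146.345 106.812,155.245 107.522,160.564 103.826,162.301.

Run 2: The run returns to its start, so emit a `<polygon>` with points (Y-flipped): 15.322,66.184 92.612,66.184 92.612,155.659 15.322,155.659.

Run 3: The run returns to its start, so emit a `<polygon>` with points (Y-flipped): 21.778,99.091 87.856,99.091 87.856,197.984 21.778,197.984.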